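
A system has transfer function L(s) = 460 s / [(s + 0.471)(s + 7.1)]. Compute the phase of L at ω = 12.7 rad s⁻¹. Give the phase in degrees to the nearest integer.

∠(j12.7) = 90.00°
∠(j12.7 + 0.471) = arctan(12.7/0.471) = 87.88°
∠(j12.7 + 7.1) = arctan(12.7/7.1) = 60.79°
∠L(j12.7) = 90.00° − (87.88° + 60.79°) = -58.67°

-59°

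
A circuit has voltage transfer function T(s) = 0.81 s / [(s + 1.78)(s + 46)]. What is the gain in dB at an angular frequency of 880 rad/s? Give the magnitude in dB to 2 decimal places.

|j880| = 880
|j880 + 1.78| = √(880² + 1.78²) = 880
|j880 + 46| = √(880² + 46²) = 881.2
|T(j880)| = 0.81 × 880 / (880 × 881.2) = 0.0009192
20 log₁₀(0.0009192) = -60.732 dB

-60.73 dB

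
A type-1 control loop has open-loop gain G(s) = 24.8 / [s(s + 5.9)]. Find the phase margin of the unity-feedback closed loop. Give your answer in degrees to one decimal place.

58.7°

Gain crossover: |G(jω)| = 1 at ω ≈ 3.59 rad/s.
∠G(j3.59) = −90° − arctan(3.59/5.9) ≈ -121.32°
PM = 180° + (-121.32°) = 58.68°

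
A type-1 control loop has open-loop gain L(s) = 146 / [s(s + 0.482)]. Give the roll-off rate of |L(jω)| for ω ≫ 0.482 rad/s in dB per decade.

With 0 zeros and 2 poles, the high-frequency asymptotic slope is 20 × (0 − 2) = -40 dB/decade.

-40 dB/decade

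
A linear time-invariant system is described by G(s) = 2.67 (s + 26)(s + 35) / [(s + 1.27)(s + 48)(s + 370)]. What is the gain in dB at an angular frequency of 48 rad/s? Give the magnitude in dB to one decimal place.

-43.0 dB

|j48 + 26| = √(48² + 26²) = 54.59
|j48 + 35| = √(48² + 35²) = 59.41
|j48 + 1.27| = √(48² + 1.27²) = 48.02
|j48 + 48| = √(48² + 48²) = 67.88
|j48 + 370| = √(48² + 370²) = 373.1
|G(j48)| = 2.67 × 54.59 × 59.41 / (48.02 × 67.88 × 373.1) = 0.0071198
20 log₁₀(0.0071198) = -42.95 dB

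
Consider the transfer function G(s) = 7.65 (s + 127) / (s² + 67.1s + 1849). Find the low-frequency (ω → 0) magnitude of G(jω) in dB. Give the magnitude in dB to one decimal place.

-5.6 dB

G(0) = 7.65 × 127 / 1849 = 0.52545
20 log₁₀(0.52545) = -5.59 dB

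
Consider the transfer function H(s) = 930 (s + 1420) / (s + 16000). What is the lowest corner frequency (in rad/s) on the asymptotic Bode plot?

1420 rad/s

Break frequencies occur at each pole and zero magnitude: 1420 rad/s, 16000 rad/s.
The lowest is 1420 rad/s.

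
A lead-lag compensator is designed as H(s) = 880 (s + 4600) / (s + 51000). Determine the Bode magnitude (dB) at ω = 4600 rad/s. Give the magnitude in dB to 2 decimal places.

40.97 dB

|j4600 + 4600| = √(4600² + 4600²) = 6505
|j4600 + 51000| = √(4600² + 51000²) = 5.121e+04
|H(j4600)| = 880 × 6505 / 5.121e+04 = 111.8
20 log₁₀(111.8) = 40.969 dB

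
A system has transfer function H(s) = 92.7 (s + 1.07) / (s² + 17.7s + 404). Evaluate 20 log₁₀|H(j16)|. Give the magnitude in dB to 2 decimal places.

|j16 + 1.07| = √(16² + 1.07²) = 16.04
|(j16)² + 17.7(j16) + 404| = |148 + j283.2| = 319.5
|H(j16)| = 92.7 × 16.04 / 319.5 = 4.652
20 log₁₀(4.652) = 13.353 dB

13.35 dB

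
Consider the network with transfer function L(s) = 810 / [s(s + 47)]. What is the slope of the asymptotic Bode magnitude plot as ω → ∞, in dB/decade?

With 0 zeros and 2 poles, the high-frequency asymptotic slope is 20 × (0 − 2) = -40 dB/decade.

-40 dB/decade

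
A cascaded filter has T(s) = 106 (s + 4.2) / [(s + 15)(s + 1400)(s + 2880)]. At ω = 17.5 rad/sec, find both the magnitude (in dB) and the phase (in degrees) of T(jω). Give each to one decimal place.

|T| = -93.8 dB, ∠T = 26.0 deg

|j17.5 + 4.2| = √(17.5² + 4.2²) = 18
|j17.5 + 15| = √(17.5² + 15²) = 23.05
|j17.5 + 1400| = √(17.5² + 1400²) = 1400
|j17.5 + 2880| = √(17.5² + 2880²) = 2880
|T(j17.5)| = 106 × 18 / (23.05 × 1400 × 2880) = 2.0525e-05
20 log₁₀(2.0525e-05) = -93.75 dB
∠(j17.5 + 4.2) = arctan(17.5/4.2) = 76.50°
∠(j17.5 + 15) = arctan(17.5/15) = 49.40°
∠(j17.5 + 1400) = arctan(17.5/1400) = 0.72°
∠(j17.5 + 2880) = arctan(17.5/2880) = 0.35°
∠T(j17.5) = 76.50° − (49.40° + 0.72° + 0.35°) = 26.04°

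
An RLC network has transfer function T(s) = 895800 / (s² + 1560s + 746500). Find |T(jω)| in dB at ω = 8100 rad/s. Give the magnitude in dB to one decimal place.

|(j8100)² + 1560(j8100) + 746500| = |-6.4864e+07 + j1.2636e+07| = 6.608e+07
|T(j8100)| = 895800 / 6.608e+07 = 0.013556
20 log₁₀(0.013556) = -37.36 dB

-37.4 dB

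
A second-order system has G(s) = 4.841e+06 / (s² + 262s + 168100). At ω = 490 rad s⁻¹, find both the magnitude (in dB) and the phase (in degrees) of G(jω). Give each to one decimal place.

|G| = 30.3 dB, ∠G = -119.3°

|(j490)² + 262(j490) + 168100| = |-72000 + j1.2838e+05| = 1.472e+05
|G(j490)| = 4.841e+06 / 1.472e+05 = 32.889
20 log₁₀(32.889) = 30.34 dB
∠[(j490)² + 262(j490) + 168100] = ∠[-72000 + j1.2838e+05] = 119.29°
∠G(j490) = −119.29° = -119.29°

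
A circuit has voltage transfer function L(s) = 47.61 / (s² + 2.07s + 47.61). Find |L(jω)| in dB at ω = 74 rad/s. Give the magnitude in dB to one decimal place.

|(j74)² + 2.07(j74) + 47.61| = |-5428.4 + j153.18| = 5431
|L(j74)| = 47.61 / 5431 = 0.0087671
20 log₁₀(0.0087671) = -41.14 dB

-41.1 dB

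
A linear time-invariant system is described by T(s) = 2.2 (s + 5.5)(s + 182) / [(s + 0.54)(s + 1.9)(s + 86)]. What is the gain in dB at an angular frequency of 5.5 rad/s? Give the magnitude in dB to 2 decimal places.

|j5.5 + 5.5| = √(5.5² + 5.5²) = 7.778
|j5.5 + 182| = √(5.5² + 182²) = 182.1
|j5.5 + 0.54| = √(5.5² + 0.54²) = 5.526
|j5.5 + 1.9| = √(5.5² + 1.9²) = 5.819
|j5.5 + 86| = √(5.5² + 86²) = 86.18
|T(j5.5)| = 2.2 × 7.778 × 182.1 / (5.526 × 5.819 × 86.18) = 1.1243
20 log₁₀(1.1243) = 1.018 dB

1.02 dB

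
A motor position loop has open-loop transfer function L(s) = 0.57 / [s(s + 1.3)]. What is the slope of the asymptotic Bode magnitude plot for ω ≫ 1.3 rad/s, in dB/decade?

With 0 zeros and 2 poles, the high-frequency asymptotic slope is 20 × (0 − 2) = -40 dB/decade.

-40 dB/decade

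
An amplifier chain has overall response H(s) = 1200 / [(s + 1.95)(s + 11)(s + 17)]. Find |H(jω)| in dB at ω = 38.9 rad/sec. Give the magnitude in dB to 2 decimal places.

|j38.9 + 1.95| = √(38.9² + 1.95²) = 38.95
|j38.9 + 11| = √(38.9² + 11²) = 40.43
|j38.9 + 17| = √(38.9² + 17²) = 42.45
|H(j38.9)| = 1200 / (38.95 × 40.43 × 42.45) = 0.017953
20 log₁₀(0.017953) = -34.917 dB

-34.92 dB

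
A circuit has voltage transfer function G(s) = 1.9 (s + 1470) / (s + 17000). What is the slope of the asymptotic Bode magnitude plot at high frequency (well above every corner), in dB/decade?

With 1 zero and 1 pole, the high-frequency asymptotic slope is 20 × (1 − 1) = 0 dB/decade.

0 dB/decade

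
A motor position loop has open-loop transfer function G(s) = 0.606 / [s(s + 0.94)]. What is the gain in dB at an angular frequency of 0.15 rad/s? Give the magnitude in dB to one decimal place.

|j0.15 + 0.94| = √(0.15² + 0.94²) = 0.9519
|j0.15| = 0.15
|G(j0.15)| = 0.606 / (0.9519 × 0.15) = 4.2442
20 log₁₀(4.2442) = 12.56 dB

12.6 dB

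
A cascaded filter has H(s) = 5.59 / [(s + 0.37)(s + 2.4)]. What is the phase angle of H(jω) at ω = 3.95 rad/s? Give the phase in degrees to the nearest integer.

∠(j3.95 + 0.37) = arctan(3.95/0.37) = 84.65°
∠(j3.95 + 2.4) = arctan(3.95/2.4) = 58.72°
∠H(j3.95) = − (84.65° + 58.72°) = -143.37°

-143 deg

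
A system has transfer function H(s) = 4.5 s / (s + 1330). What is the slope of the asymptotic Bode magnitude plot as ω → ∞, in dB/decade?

0 dB/decade

With 1 zero and 1 pole, the high-frequency asymptotic slope is 20 × (1 − 1) = 0 dB/decade.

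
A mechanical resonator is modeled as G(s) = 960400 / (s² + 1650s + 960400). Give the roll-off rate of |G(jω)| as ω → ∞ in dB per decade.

With 0 zeros and 2 poles, the high-frequency asymptotic slope is 20 × (0 − 2) = -40 dB/decade.

-40 dB/decade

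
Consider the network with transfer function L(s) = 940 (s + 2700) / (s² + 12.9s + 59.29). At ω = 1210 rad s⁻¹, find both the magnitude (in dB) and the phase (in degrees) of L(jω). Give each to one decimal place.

|L| = 5.6 dB, ∠L = -155.2°

|j1210 + 2700| = √(1210² + 2700²) = 2959
|(j1210)² + 12.9(j1210) + 59.29| = |-1.464e+06 + j15609| = 1.464e+06
|L(j1210)| = 940 × 2959 / 1.464e+06 = 1.8996
20 log₁₀(1.8996) = 5.57 dB
∠(j1210 + 2700) = arctan(1210/2700) = 24.14°
∠[(j1210)² + 12.9(j1210) + 59.29] = ∠[-1.464e+06 + j15609] = 179.39°
∠L(j1210) = 24.14° − 179.39° = -155.25°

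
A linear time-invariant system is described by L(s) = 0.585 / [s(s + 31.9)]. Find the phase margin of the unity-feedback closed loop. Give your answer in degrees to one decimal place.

90.0°

Gain crossover: |L(jω)| = 1 at ω ≈ 0.0183 rad/s.
∠L(j0.0183) = −90° − arctan(0.0183/31.9) ≈ -90.03°
PM = 180° + (-90.03°) = 89.97°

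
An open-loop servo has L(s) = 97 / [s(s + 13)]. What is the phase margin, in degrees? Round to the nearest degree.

63°

Gain crossover: |L(jω)| = 1 at ω ≈ 6.64 rad/sec.
∠L(j6.64) = −90° − arctan(6.64/13) ≈ -117.07°
PM = 180° + (-117.07°) = 62.93°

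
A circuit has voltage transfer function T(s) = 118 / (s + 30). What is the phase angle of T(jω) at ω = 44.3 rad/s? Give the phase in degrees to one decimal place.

∠(j44.3 + 30) = arctan(44.3/30) = 55.89°
∠T(j44.3) = −55.89° = -55.89°

-55.9 deg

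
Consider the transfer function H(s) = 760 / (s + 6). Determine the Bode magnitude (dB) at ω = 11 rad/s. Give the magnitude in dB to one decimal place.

35.7 dB

|j11 + 6| = √(11² + 6²) = 12.53
|H(j11)| = 760 / 12.53 = 60.655
20 log₁₀(60.655) = 35.66 dB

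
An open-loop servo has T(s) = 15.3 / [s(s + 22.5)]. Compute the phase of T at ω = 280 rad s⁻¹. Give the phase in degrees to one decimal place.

-175.4 deg

∠(j280 + 22.5) = arctan(280/22.5) = 85.41°
∠(j280) = 90.00°
∠T(j280) = − (85.41° + 90.00°) = -175.41°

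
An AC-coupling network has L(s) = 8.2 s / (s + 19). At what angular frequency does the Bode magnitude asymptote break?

The single real pole at s = −19 gives a corner at ω = 19 rad s⁻¹.

19 rad s⁻¹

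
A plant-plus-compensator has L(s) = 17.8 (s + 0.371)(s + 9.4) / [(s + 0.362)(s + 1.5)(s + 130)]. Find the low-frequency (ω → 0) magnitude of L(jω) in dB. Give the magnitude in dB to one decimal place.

-1.1 dB

L(0) = 17.8 × 0.371 × 9.4 / (0.362 × 1.5 × 130) = 0.87938
20 log₁₀(0.87938) = -1.12 dB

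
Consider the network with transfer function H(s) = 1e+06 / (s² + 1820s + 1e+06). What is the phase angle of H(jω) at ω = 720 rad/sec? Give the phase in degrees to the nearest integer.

-70°

∠[(j720)² + 1820(j720) + 1e+06] = ∠[4.816e+05 + j1.3104e+06] = 69.82°
∠H(j720) = −69.82° = -69.82°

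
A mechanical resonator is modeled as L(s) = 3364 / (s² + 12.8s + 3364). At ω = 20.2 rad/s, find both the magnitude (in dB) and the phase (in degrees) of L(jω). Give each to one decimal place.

|L| = 1.1 dB, ∠L = -5.0 deg

|(j20.2)² + 12.8(j20.2) + 3364| = |2956 + j258.56| = 2967
|L(j20.2)| = 3364 / 2967 = 1.1337
20 log₁₀(1.1337) = 1.09 dB
∠[(j20.2)² + 12.8(j20.2) + 3364] = ∠[2956 + j258.56] = 5.00°
∠L(j20.2) = −5.00° = -5.00°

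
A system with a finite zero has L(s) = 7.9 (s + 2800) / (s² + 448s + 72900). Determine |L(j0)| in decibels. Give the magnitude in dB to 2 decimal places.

-10.36 dB

L(0) = 7.9 × 2800 / 72900 = 0.30343
20 log₁₀(0.30343) = -10.359 dB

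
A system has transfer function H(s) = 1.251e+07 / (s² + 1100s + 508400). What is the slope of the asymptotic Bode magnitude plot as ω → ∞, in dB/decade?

-40 dB/decade

With 0 zeros and 2 poles, the high-frequency asymptotic slope is 20 × (0 − 2) = -40 dB/decade.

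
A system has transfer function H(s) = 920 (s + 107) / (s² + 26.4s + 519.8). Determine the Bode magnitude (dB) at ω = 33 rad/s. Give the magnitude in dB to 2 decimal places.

|j33 + 107| = √(33² + 107²) = 112
|(j33)² + 26.4(j33) + 519.8| = |-569.2 + j871.2| = 1041
|H(j33)| = 920 × 112 / 1041 = 98.99
20 log₁₀(98.99) = 39.912 dB

39.91 dB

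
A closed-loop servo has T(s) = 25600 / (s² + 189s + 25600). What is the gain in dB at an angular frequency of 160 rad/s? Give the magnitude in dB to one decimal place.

|(j160)² + 189(j160) + 25600| = |0 + j30240| = 3.024e+04
|T(j160)| = 25600 / 3.024e+04 = 0.84656
20 log₁₀(0.84656) = -1.45 dB

-1.4 dB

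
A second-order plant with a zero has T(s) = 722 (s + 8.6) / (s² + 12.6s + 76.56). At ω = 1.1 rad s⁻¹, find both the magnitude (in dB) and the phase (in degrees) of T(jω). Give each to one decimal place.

|T| = 38.2 dB, ∠T = -3.1°

|j1.1 + 8.6| = √(1.1² + 8.6²) = 8.67
|(j1.1)² + 12.6(j1.1) + 76.56| = |75.35 + j13.86| = 76.61
|T(j1.1)| = 722 × 8.67 / 76.61 = 81.705
20 log₁₀(81.705) = 38.25 dB
∠(j1.1 + 8.6) = arctan(1.1/8.6) = 7.29°
∠[(j1.1)² + 12.6(j1.1) + 76.56] = ∠[75.35 + j13.86] = 10.42°
∠T(j1.1) = 7.29° − 10.42° = -3.13°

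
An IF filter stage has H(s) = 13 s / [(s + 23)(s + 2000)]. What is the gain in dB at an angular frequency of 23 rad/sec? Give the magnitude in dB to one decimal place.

|j23| = 23
|j23 + 23| = √(23² + 23²) = 32.53
|j23 + 2000| = √(23² + 2000²) = 2000
|H(j23)| = 13 × 23 / (32.53 × 2000) = 0.0045959
20 log₁₀(0.0045959) = -46.75 dB

-46.8 dB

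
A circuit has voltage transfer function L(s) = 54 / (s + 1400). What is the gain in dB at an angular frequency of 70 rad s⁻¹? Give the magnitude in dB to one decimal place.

-28.3 dB

|j70 + 1400| = √(70² + 1400²) = 1402
|L(j70)| = 54 / 1402 = 0.038523
20 log₁₀(0.038523) = -28.29 dB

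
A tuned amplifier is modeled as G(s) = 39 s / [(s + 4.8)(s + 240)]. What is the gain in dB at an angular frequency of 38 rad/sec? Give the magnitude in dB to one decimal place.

|j38| = 38
|j38 + 4.8| = √(38² + 4.8²) = 38.3
|j38 + 240| = √(38² + 240²) = 243
|G(j38)| = 39 × 38 / (38.3 × 243) = 0.15924
20 log₁₀(0.15924) = -15.96 dB

-16.0 dB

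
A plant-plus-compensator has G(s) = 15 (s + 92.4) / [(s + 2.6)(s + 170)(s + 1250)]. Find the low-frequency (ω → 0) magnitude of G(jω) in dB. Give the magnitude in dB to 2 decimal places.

-52.01 dB

G(0) = 15 × 92.4 / (2.6 × 170 × 1250) = 0.0025086
20 log₁₀(0.0025086) = -52.011 dB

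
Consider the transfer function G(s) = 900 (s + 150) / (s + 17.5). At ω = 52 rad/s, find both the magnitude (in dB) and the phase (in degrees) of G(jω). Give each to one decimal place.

|G| = 68.3 dB, ∠G = -52.3°

|j52 + 150| = √(52² + 150²) = 158.8
|j52 + 17.5| = √(52² + 17.5²) = 54.87
|G(j52)| = 900 × 158.8 / 54.87 = 2604.2
20 log₁₀(2604.2) = 68.31 dB
∠(j52 + 150) = arctan(52/150) = 19.12°
∠(j52 + 17.5) = arctan(52/17.5) = 71.40°
∠G(j52) = 19.12° − 71.40° = -52.28°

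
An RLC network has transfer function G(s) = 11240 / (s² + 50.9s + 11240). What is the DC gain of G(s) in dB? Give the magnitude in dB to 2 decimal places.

G(0) = 11240 / 11240 = 1
20 log₁₀(1) = 0.000 dB

0.00 dB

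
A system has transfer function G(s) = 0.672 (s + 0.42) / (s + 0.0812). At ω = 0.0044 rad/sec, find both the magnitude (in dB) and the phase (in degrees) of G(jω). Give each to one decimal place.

|G| = 10.8 dB, ∠G = -2.5°

|j0.0044 + 0.42| = √(0.0044² + 0.42²) = 0.42
|j0.0044 + 0.0812| = √(0.0044² + 0.0812²) = 0.08132
|G(j0.0044)| = 0.672 × 0.42 / 0.08132 = 3.471
20 log₁₀(3.471) = 10.81 dB
∠(j0.0044 + 0.42) = arctan(0.0044/0.42) = 0.60°
∠(j0.0044 + 0.0812) = arctan(0.0044/0.0812) = 3.10°
∠G(j0.0044) = 0.60° − 3.10° = -2.50°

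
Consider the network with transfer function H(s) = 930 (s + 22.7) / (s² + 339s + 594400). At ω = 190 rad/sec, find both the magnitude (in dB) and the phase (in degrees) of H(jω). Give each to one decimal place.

|j190 + 22.7| = √(190² + 22.7²) = 191.4
|(j190)² + 339(j190) + 594400| = |5.583e+05 + j64410| = 5.62e+05
|H(j190)| = 930 × 191.4 / 5.62e+05 = 0.31665
20 log₁₀(0.31665) = -9.99 dB
∠(j190 + 22.7) = arctan(190/22.7) = 83.19°
∠[(j190)² + 339(j190) + 594400] = ∠[5.583e+05 + j64410] = 6.58°
∠H(j190) = 83.19° − 6.58° = 76.61°

|H| = -10.0 dB, ∠H = 76.6°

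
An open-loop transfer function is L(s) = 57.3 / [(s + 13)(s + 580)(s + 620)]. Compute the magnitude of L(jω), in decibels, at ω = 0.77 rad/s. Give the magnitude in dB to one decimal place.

-98.2 dB

|j0.77 + 13| = √(0.77² + 13²) = 13.02
|j0.77 + 580| = √(0.77² + 580²) = 580
|j0.77 + 620| = √(0.77² + 620²) = 620
|L(j0.77)| = 57.3 / (13.02 × 580 × 620) = 1.2236e-05
20 log₁₀(1.2236e-05) = -98.25 dB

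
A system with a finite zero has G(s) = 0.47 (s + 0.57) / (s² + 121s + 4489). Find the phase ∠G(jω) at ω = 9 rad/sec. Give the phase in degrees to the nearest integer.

72 deg

∠(j9 + 0.57) = arctan(9/0.57) = 86.38°
∠[(j9)² + 121(j9) + 4489] = ∠[4408 + j1089] = 13.88°
∠G(j9) = 86.38° − 13.88° = 72.50°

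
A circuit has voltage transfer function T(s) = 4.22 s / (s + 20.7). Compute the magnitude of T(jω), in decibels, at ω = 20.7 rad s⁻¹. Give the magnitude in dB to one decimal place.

|j20.7| = 20.7
|j20.7 + 20.7| = √(20.7² + 20.7²) = 29.27
|T(j20.7)| = 4.22 × 20.7 / 29.27 = 2.984
20 log₁₀(2.984) = 9.50 dB

9.5 dB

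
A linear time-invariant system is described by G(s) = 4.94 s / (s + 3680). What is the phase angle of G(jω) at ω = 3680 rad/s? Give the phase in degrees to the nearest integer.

45°

∠(j3680) = 90.00°
∠(j3680 + 3680) = arctan(3680/3680) = 45.00°
∠G(j3680) = 90.00° − 45.00° = 45.00°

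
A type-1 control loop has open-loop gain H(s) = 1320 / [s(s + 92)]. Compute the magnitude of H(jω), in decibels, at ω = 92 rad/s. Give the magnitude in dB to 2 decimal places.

-19.15 dB

|j92 + 92| = √(92² + 92²) = 130.1
|j92| = 92
|H(j92)| = 1320 / (130.1 × 92) = 0.11028
20 log₁₀(0.11028) = -19.150 dB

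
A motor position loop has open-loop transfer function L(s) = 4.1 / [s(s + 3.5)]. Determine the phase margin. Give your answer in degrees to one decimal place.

72.3°

Gain crossover: |L(jω)| = 1 at ω ≈ 1.12 rad/s.
∠L(j1.12) = −90° − arctan(1.12/3.5) ≈ -107.69°
PM = 180° + (-107.69°) = 72.31°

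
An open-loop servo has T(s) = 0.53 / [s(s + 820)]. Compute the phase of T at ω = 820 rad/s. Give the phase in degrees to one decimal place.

∠(j820 + 820) = arctan(820/820) = 45.00°
∠(j820) = 90.00°
∠T(j820) = − (45.00° + 90.00°) = -135.00°

-135.0°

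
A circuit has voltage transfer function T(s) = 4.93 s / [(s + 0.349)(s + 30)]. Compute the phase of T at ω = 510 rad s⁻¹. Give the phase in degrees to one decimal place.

-86.6°

∠(j510) = 90.00°
∠(j510 + 0.349) = arctan(510/0.349) = 89.96°
∠(j510 + 30) = arctan(510/30) = 86.63°
∠T(j510) = 90.00° − (89.96° + 86.63°) = -86.59°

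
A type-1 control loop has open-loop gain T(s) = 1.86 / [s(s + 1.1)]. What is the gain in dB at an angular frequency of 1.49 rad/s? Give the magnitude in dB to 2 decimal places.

|j1.49 + 1.1| = √(1.49² + 1.1²) = 1.852
|j1.49| = 1.49
|T(j1.49)| = 1.86 / (1.852 × 1.49) = 0.67402
20 log₁₀(0.67402) = -3.427 dB

-3.43 dB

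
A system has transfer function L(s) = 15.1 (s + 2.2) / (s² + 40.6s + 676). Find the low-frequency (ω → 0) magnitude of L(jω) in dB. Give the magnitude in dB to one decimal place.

-26.2 dB

L(0) = 15.1 × 2.2 / 676 = 0.049142
20 log₁₀(0.049142) = -26.17 dB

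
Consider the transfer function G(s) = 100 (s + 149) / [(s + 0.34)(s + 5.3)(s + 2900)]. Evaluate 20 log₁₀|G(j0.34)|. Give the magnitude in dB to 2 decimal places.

6.07 dB

|j0.34 + 149| = √(0.34² + 149²) = 149
|j0.34 + 0.34| = √(0.34² + 0.34²) = 0.4808
|j0.34 + 5.3| = √(0.34² + 5.3²) = 5.311
|j0.34 + 2900| = √(0.34² + 2900²) = 2900
|G(j0.34)| = 100 × 149 / (0.4808 × 5.311 × 2900) = 2.012
20 log₁₀(2.012) = 6.073 dB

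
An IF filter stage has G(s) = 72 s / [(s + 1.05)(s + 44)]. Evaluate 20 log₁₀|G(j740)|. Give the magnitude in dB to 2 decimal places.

|j740| = 740
|j740 + 1.05| = √(740² + 1.05²) = 740
|j740 + 44| = √(740² + 44²) = 741.3
|G(j740)| = 72 × 740 / (740 × 741.3) = 0.097126
20 log₁₀(0.097126) = -20.253 dB

-20.25 dB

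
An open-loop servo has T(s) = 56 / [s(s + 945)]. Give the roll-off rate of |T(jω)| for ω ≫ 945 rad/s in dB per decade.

With 0 zeros and 2 poles, the high-frequency asymptotic slope is 20 × (0 − 2) = -40 dB/decade.

-40 dB/decade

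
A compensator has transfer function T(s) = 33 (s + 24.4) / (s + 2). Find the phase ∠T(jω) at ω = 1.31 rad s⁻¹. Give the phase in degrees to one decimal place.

-30.2 deg

∠(j1.31 + 24.4) = arctan(1.31/24.4) = 3.07°
∠(j1.31 + 2) = arctan(1.31/2) = 33.22°
∠T(j1.31) = 3.07° − 33.22° = -30.15°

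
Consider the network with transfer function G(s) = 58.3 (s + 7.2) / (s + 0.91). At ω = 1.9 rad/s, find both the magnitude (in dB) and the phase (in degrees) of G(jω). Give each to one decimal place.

|G| = 46.3 dB, ∠G = -49.6 deg

|j1.9 + 7.2| = √(1.9² + 7.2²) = 7.446
|j1.9 + 0.91| = √(1.9² + 0.91²) = 2.107
|G(j1.9)| = 58.3 × 7.446 / 2.107 = 206.07
20 log₁₀(206.07) = 46.28 dB
∠(j1.9 + 7.2) = arctan(1.9/7.2) = 14.78°
∠(j1.9 + 0.91) = arctan(1.9/0.91) = 64.41°
∠G(j1.9) = 14.78° − 64.41° = -49.63°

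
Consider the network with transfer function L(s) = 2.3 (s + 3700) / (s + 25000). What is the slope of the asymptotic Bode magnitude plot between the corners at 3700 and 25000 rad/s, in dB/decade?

In this band the factors already past their corner are: zero at 3700; net slope = 20 dB/decade.

20 dB/decade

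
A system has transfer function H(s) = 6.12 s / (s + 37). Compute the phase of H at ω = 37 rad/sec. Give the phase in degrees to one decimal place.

45.0°

∠(j37) = 90.00°
∠(j37 + 37) = arctan(37/37) = 45.00°
∠H(j37) = 90.00° − 45.00° = 45.00°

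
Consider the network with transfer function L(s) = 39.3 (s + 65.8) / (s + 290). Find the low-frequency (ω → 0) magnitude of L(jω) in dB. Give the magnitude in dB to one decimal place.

19.0 dB

L(0) = 39.3 × 65.8 / 290 = 8.917
20 log₁₀(8.917) = 19.00 dB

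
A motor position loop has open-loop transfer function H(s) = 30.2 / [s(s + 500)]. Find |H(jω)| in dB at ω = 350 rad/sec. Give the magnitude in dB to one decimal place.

-77.0 dB

|j350 + 500| = √(350² + 500²) = 610.3
|j350| = 350
|H(j350)| = 30.2 / (610.3 × 350) = 0.00014138
20 log₁₀(0.00014138) = -76.99 dB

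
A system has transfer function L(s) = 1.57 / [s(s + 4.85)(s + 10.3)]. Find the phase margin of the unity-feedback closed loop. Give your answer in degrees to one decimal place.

Gain crossover: |L(jω)| = 1 at ω ≈ 0.0314 rad/sec.
∠L(j0.0314) = −90° − arctan(0.0314/4.85) − arctan(0.0314/10.3) ≈ -90.55°
PM = 180° + (-90.55°) = 89.45°

89.5 deg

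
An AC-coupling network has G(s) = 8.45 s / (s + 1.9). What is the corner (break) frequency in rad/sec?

1.9 rad/sec

The single real pole at s = −1.9 gives a corner at ω = 1.9 rad/sec.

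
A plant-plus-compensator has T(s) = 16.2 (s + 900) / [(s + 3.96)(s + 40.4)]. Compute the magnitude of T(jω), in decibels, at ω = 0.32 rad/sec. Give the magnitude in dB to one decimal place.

|j0.32 + 900| = √(0.32² + 900²) = 900
|j0.32 + 3.96| = √(0.32² + 3.96²) = 3.973
|j0.32 + 40.4| = √(0.32² + 40.4²) = 40.4
|T(j0.32)| = 16.2 × 900 / (3.973 × 40.4) = 90.835
20 log₁₀(90.835) = 39.17 dB

39.2 dB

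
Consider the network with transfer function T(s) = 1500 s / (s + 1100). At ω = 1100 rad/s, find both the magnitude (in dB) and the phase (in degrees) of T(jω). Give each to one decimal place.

|T| = 60.5 dB, ∠T = 45.0°

|j1100| = 1100
|j1100 + 1100| = √(1100² + 1100²) = 1556
|T(j1100)| = 1500 × 1100 / 1556 = 1060.7
20 log₁₀(1060.7) = 60.51 dB
∠(j1100) = 90.00°
∠(j1100 + 1100) = arctan(1100/1100) = 45.00°
∠T(j1100) = 90.00° − 45.00° = 45.00°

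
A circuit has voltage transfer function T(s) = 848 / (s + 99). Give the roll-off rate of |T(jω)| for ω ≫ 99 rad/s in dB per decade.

-20 dB/decade

With 0 zeros and 1 pole, the high-frequency asymptotic slope is 20 × (0 − 1) = -20 dB/decade.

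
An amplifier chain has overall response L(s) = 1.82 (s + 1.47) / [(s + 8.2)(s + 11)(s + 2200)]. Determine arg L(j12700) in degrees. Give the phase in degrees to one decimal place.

-170.1°

∠(j12700 + 1.47) = arctan(12700/1.47) = 89.99°
∠(j12700 + 8.2) = arctan(12700/8.2) = 89.96°
∠(j12700 + 11) = arctan(12700/11) = 89.95°
∠(j12700 + 2200) = arctan(12700/2200) = 80.17°
∠L(j12700) = 89.99° − (89.96° + 89.95° + 80.17°) = -170.09°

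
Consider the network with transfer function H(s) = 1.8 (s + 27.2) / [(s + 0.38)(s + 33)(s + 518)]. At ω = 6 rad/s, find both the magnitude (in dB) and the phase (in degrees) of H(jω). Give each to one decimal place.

|j6 + 27.2| = √(6² + 27.2²) = 27.85
|j6 + 0.38| = √(6² + 0.38²) = 6.012
|j6 + 33| = √(6² + 33²) = 33.54
|j6 + 518| = √(6² + 518²) = 518
|H(j6)| = 1.8 × 27.85 / (6.012 × 33.54 × 518) = 0.00047996
20 log₁₀(0.00047996) = -66.38 dB
∠(j6 + 27.2) = arctan(6/27.2) = 12.44°
∠(j6 + 0.38) = arctan(6/0.38) = 86.38°
∠(j6 + 33) = arctan(6/33) = 10.30°
∠(j6 + 518) = arctan(6/518) = 0.66°
∠H(j6) = 12.44° − (86.38° + 10.30° + 0.66°) = -84.91°

|H| = -66.4 dB, ∠H = -84.9°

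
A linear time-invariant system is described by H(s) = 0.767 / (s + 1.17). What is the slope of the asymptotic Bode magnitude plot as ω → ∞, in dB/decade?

-20 dB/decade

With 0 zeros and 1 pole, the high-frequency asymptotic slope is 20 × (0 − 1) = -20 dB/decade.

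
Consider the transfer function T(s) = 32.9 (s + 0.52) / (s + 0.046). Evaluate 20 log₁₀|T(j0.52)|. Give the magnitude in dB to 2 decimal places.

33.32 dB

|j0.52 + 0.52| = √(0.52² + 0.52²) = 0.7354
|j0.52 + 0.046| = √(0.52² + 0.046²) = 0.522
|T(j0.52)| = 32.9 × 0.7354 / 0.522 = 46.347
20 log₁₀(46.347) = 33.320 dB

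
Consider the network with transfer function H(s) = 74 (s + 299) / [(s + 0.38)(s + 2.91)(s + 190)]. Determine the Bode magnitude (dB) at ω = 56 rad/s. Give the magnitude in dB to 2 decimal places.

|j56 + 299| = √(56² + 299²) = 304.2
|j56 + 0.38| = √(56² + 0.38²) = 56
|j56 + 2.91| = √(56² + 2.91²) = 56.08
|j56 + 190| = √(56² + 190²) = 198.1
|H(j56)| = 74 × 304.2 / (56 × 56.08 × 198.1) = 0.036189
20 log₁₀(0.036189) = -28.828 dB

-28.83 dB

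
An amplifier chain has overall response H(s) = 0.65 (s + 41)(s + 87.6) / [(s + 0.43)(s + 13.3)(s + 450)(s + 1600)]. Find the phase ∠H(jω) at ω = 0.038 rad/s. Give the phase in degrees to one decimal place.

-5.1 deg

∠(j0.038 + 41) = arctan(0.038/41) = 0.05°
∠(j0.038 + 87.6) = arctan(0.038/87.6) = 0.02°
∠(j0.038 + 0.43) = arctan(0.038/0.43) = 5.05°
∠(j0.038 + 13.3) = arctan(0.038/13.3) = 0.16°
∠(j0.038 + 450) = arctan(0.038/450) = 0.00°
∠(j0.038 + 1600) = arctan(0.038/1600) = 0.00°
∠H(j0.038) = 0.05° + 0.02° − (5.05° + 0.16° + 0.00° + 0.00°) = -5.14°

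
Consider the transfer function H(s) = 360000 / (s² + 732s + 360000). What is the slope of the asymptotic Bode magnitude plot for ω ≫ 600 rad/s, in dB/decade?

With 0 zeros and 2 poles, the high-frequency asymptotic slope is 20 × (0 − 2) = -40 dB/decade.

-40 dB/decade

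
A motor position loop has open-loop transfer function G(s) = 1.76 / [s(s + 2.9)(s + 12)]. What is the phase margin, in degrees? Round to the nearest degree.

89°

Gain crossover: |G(jω)| = 1 at ω ≈ 0.0506 rad s⁻¹.
∠G(j0.0506) = −90° − arctan(0.0506/2.9) − arctan(0.0506/12) ≈ -91.24°
PM = 180° + (-91.24°) = 88.76°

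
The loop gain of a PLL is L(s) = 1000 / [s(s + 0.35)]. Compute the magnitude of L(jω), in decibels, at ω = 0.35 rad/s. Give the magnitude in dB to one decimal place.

75.2 dB

|j0.35 + 0.35| = √(0.35² + 0.35²) = 0.495
|j0.35| = 0.35
|L(j0.35)| = 1000 / (0.495 × 0.35) = 5772.3
20 log₁₀(5772.3) = 75.23 dB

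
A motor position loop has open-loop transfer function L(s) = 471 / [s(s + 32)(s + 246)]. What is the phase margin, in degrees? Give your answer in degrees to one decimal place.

89.9 deg

Gain crossover: |L(jω)| = 1 at ω ≈ 0.0598 rad/sec.
∠L(j0.0598) = −90° − arctan(0.0598/32) − arctan(0.0598/246) ≈ -90.12°
PM = 180° + (-90.12°) = 89.88°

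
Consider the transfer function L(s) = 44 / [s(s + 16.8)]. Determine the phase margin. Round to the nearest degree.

Gain crossover: |L(jω)| = 1 at ω ≈ 2.59 rad/sec.
∠L(j2.59) = −90° − arctan(2.59/16.8) ≈ -98.76°
PM = 180° + (-98.76°) = 81.24°

81 deg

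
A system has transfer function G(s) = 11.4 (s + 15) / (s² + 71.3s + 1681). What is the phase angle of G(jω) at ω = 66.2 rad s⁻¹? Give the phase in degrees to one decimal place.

-42.6°

∠(j66.2 + 15) = arctan(66.2/15) = 77.23°
∠[(j66.2)² + 71.3(j66.2) + 1681] = ∠[-2701.4 + j4720.1] = 119.78°
∠G(j66.2) = 77.23° − 119.78° = -42.55°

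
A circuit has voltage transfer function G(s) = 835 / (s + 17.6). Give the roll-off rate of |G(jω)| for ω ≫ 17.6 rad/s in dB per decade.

With 0 zeros and 1 pole, the high-frequency asymptotic slope is 20 × (0 − 1) = -20 dB/decade.

-20 dB/decade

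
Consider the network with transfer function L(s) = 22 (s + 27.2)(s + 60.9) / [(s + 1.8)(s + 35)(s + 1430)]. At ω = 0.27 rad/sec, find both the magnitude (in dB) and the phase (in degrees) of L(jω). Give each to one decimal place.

|j0.27 + 27.2| = √(0.27² + 27.2²) = 27.2
|j0.27 + 60.9| = √(0.27² + 60.9²) = 60.9
|j0.27 + 1.8| = √(0.27² + 1.8²) = 1.82
|j0.27 + 35| = √(0.27² + 35²) = 35
|j0.27 + 1430| = √(0.27² + 1430²) = 1430
|L(j0.27)| = 22 × 27.2 × 60.9 / (1.82 × 35 × 1430) = 0.40005
20 log₁₀(0.40005) = -7.96 dB
∠(j0.27 + 27.2) = arctan(0.27/27.2) = 0.57°
∠(j0.27 + 60.9) = arctan(0.27/60.9) = 0.25°
∠(j0.27 + 1.8) = arctan(0.27/1.8) = 8.53°
∠(j0.27 + 35) = arctan(0.27/35) = 0.44°
∠(j0.27 + 1430) = arctan(0.27/1430) = 0.01°
∠L(j0.27) = 0.57° + 0.25° − (8.53° + 0.44° + 0.01°) = -8.16°

|L| = -8.0 dB, ∠L = -8.2 deg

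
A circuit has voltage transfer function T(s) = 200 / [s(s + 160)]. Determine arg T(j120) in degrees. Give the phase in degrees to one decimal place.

∠(j120 + 160) = arctan(120/160) = 36.87°
∠(j120) = 90.00°
∠T(j120) = − (36.87° + 90.00°) = -126.87°

-126.9 deg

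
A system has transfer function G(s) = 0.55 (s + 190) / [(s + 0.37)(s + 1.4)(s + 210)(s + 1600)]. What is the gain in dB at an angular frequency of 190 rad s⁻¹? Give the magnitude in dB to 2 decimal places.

-160.94 dB

|j190 + 190| = √(190² + 190²) = 268.7
|j190 + 0.37| = √(190² + 0.37²) = 190
|j190 + 1.4| = √(190² + 1.4²) = 190
|j190 + 210| = √(190² + 210²) = 283.2
|j190 + 1600| = √(190² + 1600²) = 1611
|G(j190)| = 0.55 × 268.7 / (190 × 190 × 283.2 × 1611) = 8.9715e-09
20 log₁₀(8.9715e-09) = -160.943 dB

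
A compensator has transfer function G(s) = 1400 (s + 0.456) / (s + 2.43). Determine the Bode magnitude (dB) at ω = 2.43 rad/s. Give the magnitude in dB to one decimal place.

|j2.43 + 0.456| = √(2.43² + 0.456²) = 2.472
|j2.43 + 2.43| = √(2.43² + 2.43²) = 3.437
|G(j2.43)| = 1400 × 2.472 / 3.437 = 1007.2
20 log₁₀(1007.2) = 60.06 dB

60.1 dB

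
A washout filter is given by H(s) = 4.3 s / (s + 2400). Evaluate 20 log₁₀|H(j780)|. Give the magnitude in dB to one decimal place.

2.5 dB

|j780| = 780
|j780 + 2400| = √(780² + 2400²) = 2524
|H(j780)| = 4.3 × 780 / 2524 = 1.3291
20 log₁₀(1.3291) = 2.47 dB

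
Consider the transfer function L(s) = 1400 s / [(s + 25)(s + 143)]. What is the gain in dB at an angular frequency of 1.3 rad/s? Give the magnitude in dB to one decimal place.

|j1.3| = 1.3
|j1.3 + 25| = √(1.3² + 25²) = 25.03
|j1.3 + 143| = √(1.3² + 143²) = 143
|L(j1.3)| = 1400 × 1.3 / (25.03 × 143) = 0.50838
20 log₁₀(0.50838) = -5.88 dB

-5.9 dB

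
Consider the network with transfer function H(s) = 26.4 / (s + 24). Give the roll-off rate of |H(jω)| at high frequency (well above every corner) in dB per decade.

With 0 zeros and 1 pole, the high-frequency asymptotic slope is 20 × (0 − 1) = -20 dB/decade.

-20 dB/decade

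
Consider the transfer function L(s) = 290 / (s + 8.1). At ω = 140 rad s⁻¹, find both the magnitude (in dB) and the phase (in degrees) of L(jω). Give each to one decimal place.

|j140 + 8.1| = √(140² + 8.1²) = 140.2
|L(j140)| = 290 / 140.2 = 2.068
20 log₁₀(2.068) = 6.31 dB
∠(j140 + 8.1) = arctan(140/8.1) = 86.69°
∠L(j140) = −86.69° = -86.69°

|L| = 6.3 dB, ∠L = -86.7°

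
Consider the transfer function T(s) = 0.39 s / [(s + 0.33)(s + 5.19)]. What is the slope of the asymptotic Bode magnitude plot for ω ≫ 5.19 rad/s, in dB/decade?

With 1 zero and 2 poles, the high-frequency asymptotic slope is 20 × (1 − 2) = -20 dB/decade.

-20 dB/decade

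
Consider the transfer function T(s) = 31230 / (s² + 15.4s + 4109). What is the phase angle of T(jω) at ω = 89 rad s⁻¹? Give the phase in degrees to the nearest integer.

-160°

∠[(j89)² + 15.4(j89) + 4109] = ∠[-3812 + j1370.6] = 160.22°
∠T(j89) = −160.22° = -160.22°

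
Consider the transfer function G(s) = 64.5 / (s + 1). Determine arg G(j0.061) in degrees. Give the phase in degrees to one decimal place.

-3.5 deg

∠(j0.061 + 1) = arctan(0.061/1) = 3.49°
∠G(j0.061) = −3.49° = -3.49°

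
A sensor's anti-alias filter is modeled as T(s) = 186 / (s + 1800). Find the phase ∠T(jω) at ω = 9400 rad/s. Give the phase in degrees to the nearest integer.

-79°

∠(j9400 + 1800) = arctan(9400/1800) = 79.16°
∠T(j9400) = −79.16° = -79.16°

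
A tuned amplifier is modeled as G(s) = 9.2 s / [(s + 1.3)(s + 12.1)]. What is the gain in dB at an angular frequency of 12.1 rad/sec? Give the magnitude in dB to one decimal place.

|j12.1| = 12.1
|j12.1 + 1.3| = √(12.1² + 1.3²) = 12.17
|j12.1 + 12.1| = √(12.1² + 12.1²) = 17.11
|G(j12.1)| = 9.2 × 12.1 / (12.17 × 17.11) = 0.53456
20 log₁₀(0.53456) = -5.44 dB

-5.4 dB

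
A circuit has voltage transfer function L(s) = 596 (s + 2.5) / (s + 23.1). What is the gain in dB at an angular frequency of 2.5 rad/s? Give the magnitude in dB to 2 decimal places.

|j2.5 + 2.5| = √(2.5² + 2.5²) = 3.536
|j2.5 + 23.1| = √(2.5² + 23.1²) = 23.23
|L(j2.5)| = 596 × 3.536 / 23.23 = 90.69
20 log₁₀(90.69) = 39.151 dB

39.15 dB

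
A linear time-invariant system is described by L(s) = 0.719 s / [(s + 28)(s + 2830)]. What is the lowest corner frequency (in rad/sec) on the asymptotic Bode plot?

28 rad/sec

Break frequencies occur at each pole and zero magnitude: 28 rad/sec, 2830 rad/sec.
The lowest is 28 rad/sec.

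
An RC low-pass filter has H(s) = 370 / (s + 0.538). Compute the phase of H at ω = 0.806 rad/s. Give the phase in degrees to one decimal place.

∠(j0.806 + 0.538) = arctan(0.806/0.538) = 56.28°
∠H(j0.806) = −56.28° = -56.28°

-56.3 deg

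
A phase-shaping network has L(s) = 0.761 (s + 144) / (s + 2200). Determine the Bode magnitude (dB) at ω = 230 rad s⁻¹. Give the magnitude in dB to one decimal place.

|j230 + 144| = √(230² + 144²) = 271.4
|j230 + 2200| = √(230² + 2200²) = 2212
|L(j230)| = 0.761 × 271.4 / 2212 = 0.093357
20 log₁₀(0.093357) = -20.60 dB

-20.6 dB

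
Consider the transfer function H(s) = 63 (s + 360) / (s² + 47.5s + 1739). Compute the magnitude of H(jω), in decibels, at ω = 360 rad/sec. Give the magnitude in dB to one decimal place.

-12.1 dB

|j360 + 360| = √(360² + 360²) = 509.1
|(j360)² + 47.5(j360) + 1739| = |-1.2786e+05 + j17100| = 1.29e+05
|H(j360)| = 63 × 509.1 / 1.29e+05 = 0.24864
20 log₁₀(0.24864) = -12.09 dB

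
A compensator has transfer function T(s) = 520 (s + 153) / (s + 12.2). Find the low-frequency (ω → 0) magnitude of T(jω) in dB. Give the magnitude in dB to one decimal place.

76.3 dB

T(0) = 520 × 153 / 12.2 = 6521.3
20 log₁₀(6521.3) = 76.29 dB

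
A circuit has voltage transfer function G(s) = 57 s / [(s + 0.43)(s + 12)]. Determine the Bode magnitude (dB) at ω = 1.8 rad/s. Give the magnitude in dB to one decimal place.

|j1.8| = 1.8
|j1.8 + 0.43| = √(1.8² + 0.43²) = 1.851
|j1.8 + 12| = √(1.8² + 12²) = 12.13
|G(j1.8)| = 57 × 1.8 / (1.851 × 12.13) = 4.5689
20 log₁₀(4.5689) = 13.20 dB

13.2 dB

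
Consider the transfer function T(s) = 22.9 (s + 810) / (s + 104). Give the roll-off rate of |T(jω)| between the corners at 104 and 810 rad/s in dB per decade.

In this band the factors already past their corner are: pole at 104; net slope = -20 dB/decade.

-20 dB/decade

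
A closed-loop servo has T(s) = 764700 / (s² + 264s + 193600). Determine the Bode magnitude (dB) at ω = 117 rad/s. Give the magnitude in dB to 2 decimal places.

12.44 dB

|(j117)² + 264(j117) + 193600| = |1.7991e+05 + j30888| = 1.825e+05
|T(j117)| = 764700 / 1.825e+05 = 4.1891
20 log₁₀(4.1891) = 12.443 dB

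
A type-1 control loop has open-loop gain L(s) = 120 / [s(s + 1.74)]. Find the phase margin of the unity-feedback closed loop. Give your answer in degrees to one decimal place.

9.1°

Gain crossover: |L(jω)| = 1 at ω ≈ 10.9 rad/s.
∠L(j10.9) = −90° − arctan(10.9/1.74) ≈ -170.92°
PM = 180° + (-170.92°) = 9.08°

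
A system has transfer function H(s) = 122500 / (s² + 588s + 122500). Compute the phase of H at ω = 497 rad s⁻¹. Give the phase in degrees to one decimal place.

∠[(j497)² + 588(j497) + 122500] = ∠[-1.2451e+05 + j2.9224e+05] = 113.08°
∠H(j497) = −113.08° = -113.08°

-113.1°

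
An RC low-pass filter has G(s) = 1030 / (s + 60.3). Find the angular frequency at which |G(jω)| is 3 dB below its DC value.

60.3 rad s⁻¹

For a single-pole low-pass, the −3 dB point is at the pole: ω = 60.3 rad s⁻¹.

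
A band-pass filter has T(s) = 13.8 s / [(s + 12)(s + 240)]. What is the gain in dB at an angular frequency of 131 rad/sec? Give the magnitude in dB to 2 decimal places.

|j131| = 131
|j131 + 12| = √(131² + 12²) = 131.5
|j131 + 240| = √(131² + 240²) = 273.4
|T(j131)| = 13.8 × 131 / (131.5 × 273.4) = 0.050261
20 log₁₀(0.050261) = -25.975 dB

-25.98 dB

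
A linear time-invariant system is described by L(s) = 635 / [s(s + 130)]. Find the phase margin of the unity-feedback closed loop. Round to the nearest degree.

88 deg

Gain crossover: |L(jω)| = 1 at ω ≈ 4.88 rad/s.
∠L(j4.88) = −90° − arctan(4.88/130) ≈ -92.15°
PM = 180° + (-92.15°) = 87.85°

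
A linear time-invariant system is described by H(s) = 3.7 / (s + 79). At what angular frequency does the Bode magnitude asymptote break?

The single real pole at s = −79 gives a corner at ω = 79 rad/s.

79 rad/s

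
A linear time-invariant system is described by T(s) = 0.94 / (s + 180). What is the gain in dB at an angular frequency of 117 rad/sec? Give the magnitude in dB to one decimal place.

-47.2 dB

|j117 + 180| = √(117² + 180²) = 214.7
|T(j117)| = 0.94 / 214.7 = 0.0043785
20 log₁₀(0.0043785) = -47.17 dB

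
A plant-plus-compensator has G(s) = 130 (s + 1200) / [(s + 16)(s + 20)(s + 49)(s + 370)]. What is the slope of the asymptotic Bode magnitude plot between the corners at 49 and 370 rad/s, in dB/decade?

In this band the factors already past their corner are: pole at 16, pole at 20, pole at 49; net slope = -60 dB/decade.

-60 dB/decade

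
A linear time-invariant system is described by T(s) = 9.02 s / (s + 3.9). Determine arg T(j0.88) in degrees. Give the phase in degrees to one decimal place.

77.3°

∠(j0.88) = 90.00°
∠(j0.88 + 3.9) = arctan(0.88/3.9) = 12.72°
∠T(j0.88) = 90.00° − 12.72° = 77.28°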